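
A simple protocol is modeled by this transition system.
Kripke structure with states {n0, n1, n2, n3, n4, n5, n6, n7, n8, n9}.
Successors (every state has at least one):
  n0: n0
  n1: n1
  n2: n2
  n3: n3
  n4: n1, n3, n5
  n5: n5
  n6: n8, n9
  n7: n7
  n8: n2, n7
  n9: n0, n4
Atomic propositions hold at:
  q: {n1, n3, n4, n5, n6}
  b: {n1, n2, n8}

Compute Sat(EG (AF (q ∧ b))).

Sat(q ∧ b) = {n1}
AF (q ∧ b): least fixpoint, start Z0 = {n1}, add states with every successor in Z. Already a fixed point.
Sat(AF (q ∧ b)) = {n1}
EG (AF (q ∧ b)): greatest fixpoint, start Z0 = {n1}, keep only states in Sat with some successor in Z. Already a fixed point.
Sat(EG (AF (q ∧ b))) = {n1}

{n1}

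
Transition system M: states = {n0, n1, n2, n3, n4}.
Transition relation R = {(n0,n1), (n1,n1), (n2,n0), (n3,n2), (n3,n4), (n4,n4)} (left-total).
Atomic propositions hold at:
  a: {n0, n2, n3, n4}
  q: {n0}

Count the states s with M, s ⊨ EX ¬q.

Sat(¬q) = {n1, n2, n3, n4}
Sat(EX ¬q) = {s : some successor in {n1, n2, n3, n4}} = {n0, n1, n3, n4}
|Sat(EX ¬q)| = |{n0, n1, n3, n4}| = 4.

4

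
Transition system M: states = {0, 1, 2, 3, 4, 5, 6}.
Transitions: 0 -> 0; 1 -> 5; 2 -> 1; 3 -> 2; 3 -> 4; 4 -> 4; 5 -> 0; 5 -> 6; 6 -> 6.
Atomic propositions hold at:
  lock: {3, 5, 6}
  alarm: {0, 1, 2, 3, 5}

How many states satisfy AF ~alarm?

2

Sat(~alarm) = {4, 6}
AF ~alarm: least fixpoint, start Z0 = {4, 6}, add states with every successor in Z. Already a fixed point.
Sat(AF ~alarm) = {4, 6}
|Sat(AF ~alarm)| = |{4, 6}| = 2.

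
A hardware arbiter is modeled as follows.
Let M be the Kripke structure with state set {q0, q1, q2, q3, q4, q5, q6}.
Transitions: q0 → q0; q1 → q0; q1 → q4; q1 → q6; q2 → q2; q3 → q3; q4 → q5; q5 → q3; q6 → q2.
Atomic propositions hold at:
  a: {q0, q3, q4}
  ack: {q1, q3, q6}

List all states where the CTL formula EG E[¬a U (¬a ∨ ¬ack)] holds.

Sat(¬a) = {q1, q2, q5, q6}
Sat(¬ack) = {q0, q2, q4, q5}
Sat(¬a ∨ ¬ack) = {q0, q1, q2, q4, q5, q6}
E[¬a U (¬a ∨ ¬ack)]: least fixpoint, start Z0 = Sat((¬a ∨ ¬ack)) = {q0, q1, q2, q4, q5, q6}, add states in Sat(¬a) with some successor in Z. Already a fixed point.
Sat(E[¬a U (¬a ∨ ¬ack)]) = {q0, q1, q2, q4, q5, q6}
EG E[¬a U (¬a ∨ ¬ack)]: greatest fixpoint, start Z0 = {q0, q1, q2, q4, q5, q6}, keep only states in Sat with some successor in Z. Z1 = {q0, q1, q2, q4, q6}; Z2 = {q0, q1, q2, q6}; fixed.
Sat(EG E[¬a U (¬a ∨ ¬ack)]) = {q0, q1, q2, q6}

{q0, q1, q2, q6}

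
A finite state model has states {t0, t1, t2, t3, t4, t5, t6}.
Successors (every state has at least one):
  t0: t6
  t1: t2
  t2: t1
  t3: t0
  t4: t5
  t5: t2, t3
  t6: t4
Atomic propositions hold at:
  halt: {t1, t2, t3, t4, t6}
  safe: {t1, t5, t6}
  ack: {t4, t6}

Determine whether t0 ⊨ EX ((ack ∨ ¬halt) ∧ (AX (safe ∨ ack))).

Yes

Sat(¬halt) = {t0, t5}
Sat(ack ∨ ¬halt) = {t0, t4, t5, t6}
Sat(safe ∨ ack) = {t1, t4, t5, t6}
Sat(AX (safe ∨ ack)) = {s : every successor in {t1, t4, t5, t6}} = {t0, t2, t4, t6}
Sat((ack ∨ ¬halt) ∧ (AX (safe ∨ ack))) = {t0, t4, t6}
Sat(EX ((ack ∨ ¬halt) ∧ (AX (safe ∨ ack)))) = {s : some successor in {t0, t4, t6}} = {t0, t3, t6}
t0 ∈ Sat(EX ((ack ∨ ¬halt) ∧ (AX (safe ∨ ack)))) = {t0, t3, t6}, so the formula holds at t0.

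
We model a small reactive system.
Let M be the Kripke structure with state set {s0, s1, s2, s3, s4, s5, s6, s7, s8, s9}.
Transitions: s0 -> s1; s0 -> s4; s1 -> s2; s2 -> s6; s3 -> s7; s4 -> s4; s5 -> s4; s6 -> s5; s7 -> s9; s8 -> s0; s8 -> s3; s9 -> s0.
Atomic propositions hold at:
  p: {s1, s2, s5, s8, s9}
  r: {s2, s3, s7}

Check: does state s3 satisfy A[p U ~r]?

No

Sat(~r) = {s0, s1, s4, s5, s6, s8, s9}
A[p U ~r]: least fixpoint, start Z0 = Sat(~r) = {s0, s1, s4, s5, s6, s8, s9}, add states in Sat(p) with every successor in Z. Z1 = {s0, s1, s2, s4, s5, s6, s8, s9}; fixed.
Sat(A[p U ~r]) = {s0, s1, s2, s4, s5, s6, s8, s9}
s3 ∉ Sat(A[p U ~r]) = {s0, s1, s2, s4, s5, s6, s8, s9}, so the formula does not hold at s3.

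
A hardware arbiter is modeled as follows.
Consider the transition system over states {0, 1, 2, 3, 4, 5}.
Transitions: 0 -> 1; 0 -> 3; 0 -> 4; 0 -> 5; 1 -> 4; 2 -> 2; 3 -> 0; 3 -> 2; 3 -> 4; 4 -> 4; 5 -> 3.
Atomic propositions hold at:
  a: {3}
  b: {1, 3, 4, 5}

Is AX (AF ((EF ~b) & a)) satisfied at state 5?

Sat(~b) = {0, 2}
EF ~b: least fixpoint, start Z0 = {0, 2}, add states with some successor in Z. Z1 = {0, 2, 3}; Z2 = {0, 2, 3, 5}; fixed.
Sat(EF ~b) = {0, 2, 3, 5}
Sat((EF ~b) & a) = {3}
AF ((EF ~b) & a): least fixpoint, start Z0 = {3}, add states with every successor in Z. Z1 = {3, 5}; fixed.
Sat(AF ((EF ~b) & a)) = {3, 5}
Sat(AX (AF ((EF ~b) & a))) = {s : every successor in {3, 5}} = {5}
5 ∈ Sat(AX (AF ((EF ~b) & a))) = {5}, so the formula holds at 5.

Yes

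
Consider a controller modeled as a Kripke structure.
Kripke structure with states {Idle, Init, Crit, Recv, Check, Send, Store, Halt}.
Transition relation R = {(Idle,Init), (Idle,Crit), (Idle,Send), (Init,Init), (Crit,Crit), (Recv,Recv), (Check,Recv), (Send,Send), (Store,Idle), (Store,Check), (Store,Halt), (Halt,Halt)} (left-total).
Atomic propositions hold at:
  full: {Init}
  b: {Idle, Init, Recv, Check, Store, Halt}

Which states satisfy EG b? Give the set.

{Idle, Init, Recv, Check, Store, Halt}

EG b: greatest fixpoint, start Z0 = {Idle, Init, Recv, Check, Store, Halt}, keep only states in Sat with some successor in Z. Already a fixed point.
Sat(EG b) = {Idle, Init, Recv, Check, Store, Halt}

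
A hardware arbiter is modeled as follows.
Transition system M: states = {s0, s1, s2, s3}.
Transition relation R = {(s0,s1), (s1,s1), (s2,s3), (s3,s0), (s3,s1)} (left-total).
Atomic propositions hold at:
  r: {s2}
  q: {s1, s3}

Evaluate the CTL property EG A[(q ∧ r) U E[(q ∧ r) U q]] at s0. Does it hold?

No

Sat(q ∧ r) = ∅
E[(q ∧ r) U q]: least fixpoint, start Z0 = Sat(q) = {s1, s3}, add states in Sat(q ∧ r) with some successor in Z. Already a fixed point.
Sat(E[(q ∧ r) U q]) = {s1, s3}
A[(q ∧ r) U E[(q ∧ r) U q]]: least fixpoint, start Z0 = Sat(E[(q ∧ r) U q]) = {s1, s3}, add states in Sat(q ∧ r) with every successor in Z. Already a fixed point.
Sat(A[(q ∧ r) U E[(q ∧ r) U q]]) = {s1, s3}
EG A[(q ∧ r) U E[(q ∧ r) U q]]: greatest fixpoint, start Z0 = {s1, s3}, keep only states in Sat with some successor in Z. Already a fixed point.
Sat(EG A[(q ∧ r) U E[(q ∧ r) U q]]) = {s1, s3}
s0 ∉ Sat(EG A[(q ∧ r) U E[(q ∧ r) U q]]) = {s1, s3}, so the formula does not hold at s0.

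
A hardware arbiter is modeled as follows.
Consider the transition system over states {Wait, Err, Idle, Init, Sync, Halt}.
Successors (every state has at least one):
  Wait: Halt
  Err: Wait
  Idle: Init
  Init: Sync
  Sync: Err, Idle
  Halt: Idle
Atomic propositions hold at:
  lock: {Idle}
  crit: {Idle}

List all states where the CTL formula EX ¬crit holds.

Sat(¬crit) = {Wait, Err, Init, Sync, Halt}
Sat(EX ¬crit) = {s : some successor in {Wait, Err, Init, Sync, Halt}} = {Wait, Err, Idle, Init, Sync}

{Wait, Err, Idle, Init, Sync}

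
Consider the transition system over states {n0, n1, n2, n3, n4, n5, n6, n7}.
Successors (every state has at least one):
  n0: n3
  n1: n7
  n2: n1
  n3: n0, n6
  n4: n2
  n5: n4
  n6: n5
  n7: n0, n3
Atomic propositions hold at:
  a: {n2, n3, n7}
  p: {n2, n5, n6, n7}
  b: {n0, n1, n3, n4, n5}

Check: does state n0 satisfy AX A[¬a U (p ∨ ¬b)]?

Sat(¬a) = {n0, n1, n4, n5, n6}
Sat(¬b) = {n2, n6, n7}
Sat(p ∨ ¬b) = {n2, n5, n6, n7}
A[¬a U (p ∨ ¬b)]: least fixpoint, start Z0 = Sat((p ∨ ¬b)) = {n2, n5, n6, n7}, add states in Sat(¬a) with every successor in Z. Z1 = {n1, n2, n4, n5, n6, n7}; fixed.
Sat(A[¬a U (p ∨ ¬b)]) = {n1, n2, n4, n5, n6, n7}
Sat(AX A[¬a U (p ∨ ¬b)]) = {s : every successor in {n1, n2, n4, n5, n6, n7}} = {n1, n2, n4, n5, n6}
n0 ∉ Sat(AX A[¬a U (p ∨ ¬b)]) = {n1, n2, n4, n5, n6}, so the formula does not hold at n0.

No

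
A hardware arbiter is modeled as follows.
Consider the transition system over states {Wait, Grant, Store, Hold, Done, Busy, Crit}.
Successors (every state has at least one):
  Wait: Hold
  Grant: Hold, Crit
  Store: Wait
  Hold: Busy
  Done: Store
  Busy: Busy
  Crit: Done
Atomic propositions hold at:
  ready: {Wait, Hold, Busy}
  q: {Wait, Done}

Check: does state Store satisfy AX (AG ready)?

Yes

AG ready: greatest fixpoint, start Z0 = {Wait, Hold, Busy}, keep only states in Sat with every successor in Z. Already a fixed point.
Sat(AG ready) = {Wait, Hold, Busy}
Sat(AX (AG ready)) = {s : every successor in {Wait, Hold, Busy}} = {Wait, Store, Hold, Busy}
Store ∈ Sat(AX (AG ready)) = {Wait, Store, Hold, Busy}, so the formula holds at Store.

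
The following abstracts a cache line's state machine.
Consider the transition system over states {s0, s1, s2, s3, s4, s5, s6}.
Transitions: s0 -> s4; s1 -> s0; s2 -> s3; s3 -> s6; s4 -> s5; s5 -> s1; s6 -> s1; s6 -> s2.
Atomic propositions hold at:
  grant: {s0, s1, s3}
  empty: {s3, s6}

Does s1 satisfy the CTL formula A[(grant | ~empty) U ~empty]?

Yes

Sat(~empty) = {s0, s1, s2, s4, s5}
Sat(grant | ~empty) = {s0, s1, s2, s3, s4, s5}
A[(grant | ~empty) U ~empty]: least fixpoint, start Z0 = Sat(~empty) = {s0, s1, s2, s4, s5}, add states in Sat(grant | ~empty) with every successor in Z. Already a fixed point.
Sat(A[(grant | ~empty) U ~empty]) = {s0, s1, s2, s4, s5}
s1 ∈ Sat(A[(grant | ~empty) U ~empty]) = {s0, s1, s2, s4, s5}, so the formula holds at s1.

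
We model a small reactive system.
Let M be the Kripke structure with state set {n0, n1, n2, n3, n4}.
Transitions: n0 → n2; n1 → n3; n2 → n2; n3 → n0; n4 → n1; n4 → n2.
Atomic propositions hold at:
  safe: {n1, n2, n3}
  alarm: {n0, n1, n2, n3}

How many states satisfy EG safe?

1

EG safe: greatest fixpoint, start Z0 = {n1, n2, n3}, keep only states in Sat with some successor in Z. Z1 = {n1, n2}; Z2 = {n2}; fixed.
Sat(EG safe) = {n2}
|Sat(EG safe)| = |{n2}| = 1.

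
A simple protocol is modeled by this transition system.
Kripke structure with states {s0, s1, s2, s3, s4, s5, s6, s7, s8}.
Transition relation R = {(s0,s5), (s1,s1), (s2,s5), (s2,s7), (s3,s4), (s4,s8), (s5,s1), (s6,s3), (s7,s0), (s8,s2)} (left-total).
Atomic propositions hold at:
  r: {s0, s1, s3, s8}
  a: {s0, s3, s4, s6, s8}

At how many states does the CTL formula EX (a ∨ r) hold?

6

Sat(a ∨ r) = {s0, s1, s3, s4, s6, s8}
Sat(EX (a ∨ r)) = {s : some successor in {s0, s1, s3, s4, s6, s8}} = {s1, s3, s4, s5, s6, s7}
|Sat(EX (a ∨ r))| = |{s1, s3, s4, s5, s6, s7}| = 6.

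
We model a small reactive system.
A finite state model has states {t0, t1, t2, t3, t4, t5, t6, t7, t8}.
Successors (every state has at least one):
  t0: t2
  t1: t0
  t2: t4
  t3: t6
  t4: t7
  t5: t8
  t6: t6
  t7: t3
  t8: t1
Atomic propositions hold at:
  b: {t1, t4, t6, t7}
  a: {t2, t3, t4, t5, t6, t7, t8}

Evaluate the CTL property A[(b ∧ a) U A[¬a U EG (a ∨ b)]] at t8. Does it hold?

No

Sat(b ∧ a) = {t4, t6, t7}
Sat(¬a) = {t0, t1}
Sat(a ∨ b) = {t1, t2, t3, t4, t5, t6, t7, t8}
EG (a ∨ b): greatest fixpoint, start Z0 = {t1, t2, t3, t4, t5, t6, t7, t8}, keep only states in Sat with some successor in Z. Z1 = {t2, t3, t4, t5, t6, t7, t8}; Z2 = {t2, t3, t4, t5, t6, t7}; Z3 = {t2, t3, t4, t6, t7}; fixed.
Sat(EG (a ∨ b)) = {t2, t3, t4, t6, t7}
A[¬a U EG (a ∨ b)]: least fixpoint, start Z0 = Sat(EG (a ∨ b)) = {t2, t3, t4, t6, t7}, add states in Sat(¬a) with every successor in Z. Z1 = {t0, t2, t3, t4, t6, t7}; Z2 = {t0, t1, t2, t3, t4, t6, t7}; fixed.
Sat(A[¬a U EG (a ∨ b)]) = {t0, t1, t2, t3, t4, t6, t7}
A[(b ∧ a) U A[¬a U EG (a ∨ b)]]: least fixpoint, start Z0 = Sat(A[¬a U EG (a ∨ b)]) = {t0, t1, t2, t3, t4, t6, t7}, add states in Sat(b ∧ a) with every successor in Z. Already a fixed point.
Sat(A[(b ∧ a) U A[¬a U EG (a ∨ b)]]) = {t0, t1, t2, t3, t4, t6, t7}
t8 ∉ Sat(A[(b ∧ a) U A[¬a U EG (a ∨ b)]]) = {t0, t1, t2, t3, t4, t6, t7}, so the formula does not hold at t8.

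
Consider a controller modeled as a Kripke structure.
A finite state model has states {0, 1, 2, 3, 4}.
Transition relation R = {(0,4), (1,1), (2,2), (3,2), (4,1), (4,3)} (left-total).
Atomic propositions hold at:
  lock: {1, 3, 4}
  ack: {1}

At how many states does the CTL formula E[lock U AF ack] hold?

2

AF ack: least fixpoint, start Z0 = {1}, add states with every successor in Z. Already a fixed point.
Sat(AF ack) = {1}
E[lock U AF ack]: least fixpoint, start Z0 = Sat(AF ack) = {1}, add states in Sat(lock) with some successor in Z. Z1 = {1, 4}; fixed.
Sat(E[lock U AF ack]) = {1, 4}
|Sat(E[lock U AF ack])| = |{1, 4}| = 2.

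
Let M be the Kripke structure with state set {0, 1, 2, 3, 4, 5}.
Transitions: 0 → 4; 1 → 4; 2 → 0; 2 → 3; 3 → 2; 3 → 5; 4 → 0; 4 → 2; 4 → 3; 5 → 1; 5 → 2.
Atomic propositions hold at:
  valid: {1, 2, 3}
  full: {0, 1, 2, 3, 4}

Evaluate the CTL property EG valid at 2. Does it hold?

EG valid: greatest fixpoint, start Z0 = {1, 2, 3}, keep only states in Sat with some successor in Z. Z1 = {2, 3}; fixed.
Sat(EG valid) = {2, 3}
2 ∈ Sat(EG valid) = {2, 3}, so the formula holds at 2.

Yes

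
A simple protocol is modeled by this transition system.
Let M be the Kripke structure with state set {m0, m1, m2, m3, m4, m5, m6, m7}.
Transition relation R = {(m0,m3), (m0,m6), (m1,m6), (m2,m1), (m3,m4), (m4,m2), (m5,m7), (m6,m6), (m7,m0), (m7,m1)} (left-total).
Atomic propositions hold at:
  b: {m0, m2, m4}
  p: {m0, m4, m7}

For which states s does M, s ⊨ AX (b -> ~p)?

{m0, m1, m2, m4, m5, m6}

Sat(~p) = {m1, m2, m3, m5, m6}
Sat(b -> ~p) = {m1, m2, m3, m5, m6, m7}
Sat(AX (b -> ~p)) = {s : every successor in {m1, m2, m3, m5, m6, m7}} = {m0, m1, m2, m4, m5, m6}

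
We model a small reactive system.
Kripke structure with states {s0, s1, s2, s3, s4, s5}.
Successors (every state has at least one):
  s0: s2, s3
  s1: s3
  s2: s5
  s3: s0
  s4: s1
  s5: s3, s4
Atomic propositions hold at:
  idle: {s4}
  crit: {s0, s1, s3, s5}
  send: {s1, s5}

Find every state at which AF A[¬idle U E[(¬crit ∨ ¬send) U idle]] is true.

Sat(¬idle) = {s0, s1, s2, s3, s5}
Sat(¬crit) = {s2, s4}
Sat(¬send) = {s0, s2, s3, s4}
Sat(¬crit ∨ ¬send) = {s0, s2, s3, s4}
E[(¬crit ∨ ¬send) U idle]: least fixpoint, start Z0 = Sat(idle) = {s4}, add states in Sat(¬crit ∨ ¬send) with some successor in Z. Already a fixed point.
Sat(E[(¬crit ∨ ¬send) U idle]) = {s4}
A[¬idle U E[(¬crit ∨ ¬send) U idle]]: least fixpoint, start Z0 = Sat(E[(¬crit ∨ ¬send) U idle]) = {s4}, add states in Sat(¬idle) with every successor in Z. Already a fixed point.
Sat(A[¬idle U E[(¬crit ∨ ¬send) U idle]]) = {s4}
AF A[¬idle U E[(¬crit ∨ ¬send) U idle]]: least fixpoint, start Z0 = {s4}, add states with every successor in Z. Already a fixed point.
Sat(AF A[¬idle U E[(¬crit ∨ ¬send) U idle]]) = {s4}

{s4}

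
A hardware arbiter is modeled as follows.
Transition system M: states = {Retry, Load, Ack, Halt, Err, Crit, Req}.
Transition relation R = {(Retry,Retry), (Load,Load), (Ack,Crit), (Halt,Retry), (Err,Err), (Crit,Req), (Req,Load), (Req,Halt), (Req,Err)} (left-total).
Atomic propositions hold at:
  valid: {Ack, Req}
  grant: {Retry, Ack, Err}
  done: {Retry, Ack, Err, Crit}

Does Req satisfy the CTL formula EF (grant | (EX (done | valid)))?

Sat(done | valid) = {Retry, Ack, Err, Crit, Req}
Sat(EX (done | valid)) = {s : some successor in {Retry, Ack, Err, Crit, Req}} = {Retry, Ack, Halt, Err, Crit, Req}
Sat(grant | (EX (done | valid))) = {Retry, Ack, Halt, Err, Crit, Req}
EF (grant | (EX (done | valid))): least fixpoint, start Z0 = {Retry, Ack, Halt, Err, Crit, Req}, add states with some successor in Z. Already a fixed point.
Sat(EF (grant | (EX (done | valid)))) = {Retry, Ack, Halt, Err, Crit, Req}
Req ∈ Sat(EF (grant | (EX (done | valid)))) = {Retry, Ack, Halt, Err, Crit, Req}, so the formula holds at Req.

Yes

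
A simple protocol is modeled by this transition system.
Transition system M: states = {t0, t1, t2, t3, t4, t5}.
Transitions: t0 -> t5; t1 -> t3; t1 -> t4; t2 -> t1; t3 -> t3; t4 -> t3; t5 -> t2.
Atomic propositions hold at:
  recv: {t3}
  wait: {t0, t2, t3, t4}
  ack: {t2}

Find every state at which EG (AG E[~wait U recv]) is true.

Sat(~wait) = {t1, t5}
E[~wait U recv]: least fixpoint, start Z0 = Sat(recv) = {t3}, add states in Sat(~wait) with some successor in Z. Z1 = {t1, t3}; fixed.
Sat(E[~wait U recv]) = {t1, t3}
AG E[~wait U recv]: greatest fixpoint, start Z0 = {t1, t3}, keep only states in Sat with every successor in Z. Z1 = {t3}; fixed.
Sat(AG E[~wait U recv]) = {t3}
EG (AG E[~wait U recv]): greatest fixpoint, start Z0 = {t3}, keep only states in Sat with some successor in Z. Already a fixed point.
Sat(EG (AG E[~wait U recv])) = {t3}

{t3}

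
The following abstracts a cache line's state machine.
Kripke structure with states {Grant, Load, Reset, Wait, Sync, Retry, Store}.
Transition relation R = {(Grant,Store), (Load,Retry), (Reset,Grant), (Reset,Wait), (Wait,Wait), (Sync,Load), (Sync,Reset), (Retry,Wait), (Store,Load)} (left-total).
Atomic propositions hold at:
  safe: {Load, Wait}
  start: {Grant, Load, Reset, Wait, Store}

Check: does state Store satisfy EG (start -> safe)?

No

Sat(start -> safe) = {Load, Wait, Sync, Retry}
EG (start -> safe): greatest fixpoint, start Z0 = {Load, Wait, Sync, Retry}, keep only states in Sat with some successor in Z. Already a fixed point.
Sat(EG (start -> safe)) = {Load, Wait, Sync, Retry}
Store ∉ Sat(EG (start -> safe)) = {Load, Wait, Sync, Retry}, so the formula does not hold at Store.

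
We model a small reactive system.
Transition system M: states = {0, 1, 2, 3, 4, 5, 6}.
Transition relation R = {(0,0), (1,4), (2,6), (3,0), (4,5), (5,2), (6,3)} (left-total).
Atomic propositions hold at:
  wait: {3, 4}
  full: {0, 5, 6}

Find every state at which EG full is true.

EG full: greatest fixpoint, start Z0 = {0, 5, 6}, keep only states in Sat with some successor in Z. Z1 = {0}; fixed.
Sat(EG full) = {0}

{0}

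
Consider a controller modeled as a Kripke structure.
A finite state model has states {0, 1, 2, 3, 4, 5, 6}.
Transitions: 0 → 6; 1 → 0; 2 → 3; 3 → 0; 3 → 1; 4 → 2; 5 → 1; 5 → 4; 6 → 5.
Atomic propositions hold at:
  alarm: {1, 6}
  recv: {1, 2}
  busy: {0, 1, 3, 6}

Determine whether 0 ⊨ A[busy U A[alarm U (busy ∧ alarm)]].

Sat(busy ∧ alarm) = {1, 6}
A[alarm U (busy ∧ alarm)]: least fixpoint, start Z0 = Sat((busy ∧ alarm)) = {1, 6}, add states in Sat(alarm) with every successor in Z. Already a fixed point.
Sat(A[alarm U (busy ∧ alarm)]) = {1, 6}
A[busy U A[alarm U (busy ∧ alarm)]]: least fixpoint, start Z0 = Sat(A[alarm U (busy ∧ alarm)]) = {1, 6}, add states in Sat(busy) with every successor in Z. Z1 = {0, 1, 6}; Z2 = {0, 1, 3, 6}; fixed.
Sat(A[busy U A[alarm U (busy ∧ alarm)]]) = {0, 1, 3, 6}
0 ∈ Sat(A[busy U A[alarm U (busy ∧ alarm)]]) = {0, 1, 3, 6}, so the formula holds at 0.

Yes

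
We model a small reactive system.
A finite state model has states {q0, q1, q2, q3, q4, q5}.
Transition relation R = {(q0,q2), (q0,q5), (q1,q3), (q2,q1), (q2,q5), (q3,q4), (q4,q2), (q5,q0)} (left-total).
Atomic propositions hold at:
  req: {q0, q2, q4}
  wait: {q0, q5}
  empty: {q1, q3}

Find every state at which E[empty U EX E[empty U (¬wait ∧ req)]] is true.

Sat(¬wait) = {q1, q2, q3, q4}
Sat(¬wait ∧ req) = {q2, q4}
E[empty U (¬wait ∧ req)]: least fixpoint, start Z0 = Sat((¬wait ∧ req)) = {q2, q4}, add states in Sat(empty) with some successor in Z. Z1 = {q2, q3, q4}; Z2 = {q1, q2, q3, q4}; fixed.
Sat(E[empty U (¬wait ∧ req)]) = {q1, q2, q3, q4}
Sat(EX E[empty U (¬wait ∧ req)]) = {s : some successor in {q1, q2, q3, q4}} = {q0, q1, q2, q3, q4}
E[empty U EX E[empty U (¬wait ∧ req)]]: least fixpoint, start Z0 = Sat(EX E[empty U (¬wait ∧ req)]) = {q0, q1, q2, q3, q4}, add states in Sat(empty) with some successor in Z. Already a fixed point.
Sat(E[empty U EX E[empty U (¬wait ∧ req)]]) = {q0, q1, q2, q3, q4}

{q0, q1, q2, q3, q4}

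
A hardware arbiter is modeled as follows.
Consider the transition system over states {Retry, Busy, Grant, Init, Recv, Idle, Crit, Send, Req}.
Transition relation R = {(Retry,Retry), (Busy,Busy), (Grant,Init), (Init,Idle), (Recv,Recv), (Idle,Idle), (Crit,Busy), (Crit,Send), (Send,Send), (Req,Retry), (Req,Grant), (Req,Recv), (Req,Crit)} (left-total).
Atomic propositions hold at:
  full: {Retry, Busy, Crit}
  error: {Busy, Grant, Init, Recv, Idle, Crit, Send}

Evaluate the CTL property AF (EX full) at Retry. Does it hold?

Yes

Sat(EX full) = {s : some successor in {Retry, Busy, Crit}} = {Retry, Busy, Crit, Req}
AF (EX full): least fixpoint, start Z0 = {Retry, Busy, Crit, Req}, add states with every successor in Z. Already a fixed point.
Sat(AF (EX full)) = {Retry, Busy, Crit, Req}
Retry ∈ Sat(AF (EX full)) = {Retry, Busy, Crit, Req}, so the formula holds at Retry.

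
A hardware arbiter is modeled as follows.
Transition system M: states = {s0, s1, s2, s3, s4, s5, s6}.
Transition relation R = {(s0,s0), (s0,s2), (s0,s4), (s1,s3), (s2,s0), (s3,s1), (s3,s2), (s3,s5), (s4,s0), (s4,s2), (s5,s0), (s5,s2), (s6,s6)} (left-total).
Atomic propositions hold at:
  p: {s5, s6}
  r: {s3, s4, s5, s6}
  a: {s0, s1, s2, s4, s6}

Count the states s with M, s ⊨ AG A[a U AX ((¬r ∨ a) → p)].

1

Sat(¬r) = {s0, s1, s2}
Sat(¬r ∨ a) = {s0, s1, s2, s4, s6}
Sat((¬r ∨ a) → p) = {s3, s5, s6}
Sat(AX ((¬r ∨ a) → p)) = {s : every successor in {s3, s5, s6}} = {s1, s6}
A[a U AX ((¬r ∨ a) → p)]: least fixpoint, start Z0 = Sat(AX ((¬r ∨ a) → p)) = {s1, s6}, add states in Sat(a) with every successor in Z. Already a fixed point.
Sat(A[a U AX ((¬r ∨ a) → p)]) = {s1, s6}
AG A[a U AX ((¬r ∨ a) → p)]: greatest fixpoint, start Z0 = {s1, s6}, keep only states in Sat with every successor in Z. Z1 = {s6}; fixed.
Sat(AG A[a U AX ((¬r ∨ a) → p)]) = {s6}
|Sat(AG A[a U AX ((¬r ∨ a) → p)])| = |{s6}| = 1.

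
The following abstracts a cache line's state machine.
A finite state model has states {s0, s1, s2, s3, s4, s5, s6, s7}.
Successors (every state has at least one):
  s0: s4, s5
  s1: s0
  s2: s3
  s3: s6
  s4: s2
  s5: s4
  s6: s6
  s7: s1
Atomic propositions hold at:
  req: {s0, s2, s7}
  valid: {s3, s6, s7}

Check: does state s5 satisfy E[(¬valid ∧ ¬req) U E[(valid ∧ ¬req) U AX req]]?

Yes

Sat(¬valid) = {s0, s1, s2, s4, s5}
Sat(¬req) = {s1, s3, s4, s5, s6}
Sat(¬valid ∧ ¬req) = {s1, s4, s5}
Sat(valid ∧ ¬req) = {s3, s6}
Sat(AX req) = {s : every successor in {s0, s2, s7}} = {s1, s4}
E[(valid ∧ ¬req) U AX req]: least fixpoint, start Z0 = Sat(AX req) = {s1, s4}, add states in Sat(valid ∧ ¬req) with some successor in Z. Already a fixed point.
Sat(E[(valid ∧ ¬req) U AX req]) = {s1, s4}
E[(¬valid ∧ ¬req) U E[(valid ∧ ¬req) U AX req]]: least fixpoint, start Z0 = Sat(E[(valid ∧ ¬req) U AX req]) = {s1, s4}, add states in Sat(¬valid ∧ ¬req) with some successor in Z. Z1 = {s1, s4, s5}; fixed.
Sat(E[(¬valid ∧ ¬req) U E[(valid ∧ ¬req) U AX req]]) = {s1, s4, s5}
s5 ∈ Sat(E[(¬valid ∧ ¬req) U E[(valid ∧ ¬req) U AX req]]) = {s1, s4, s5}, so the formula holds at s5.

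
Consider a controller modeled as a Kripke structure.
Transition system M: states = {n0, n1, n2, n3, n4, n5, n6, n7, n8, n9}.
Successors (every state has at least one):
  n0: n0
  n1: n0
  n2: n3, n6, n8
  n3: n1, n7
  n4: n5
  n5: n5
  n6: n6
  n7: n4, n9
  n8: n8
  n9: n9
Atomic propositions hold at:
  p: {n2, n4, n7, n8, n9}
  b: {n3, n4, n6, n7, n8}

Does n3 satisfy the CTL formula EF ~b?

Yes

Sat(~b) = {n0, n1, n2, n5, n9}
EF ~b: least fixpoint, start Z0 = {n0, n1, n2, n5, n9}, add states with some successor in Z. Z1 = {n0, n1, n2, n3, n4, n5, n7, n9}; fixed.
Sat(EF ~b) = {n0, n1, n2, n3, n4, n5, n7, n9}
n3 ∈ Sat(EF ~b) = {n0, n1, n2, n3, n4, n5, n7, n9}, so the formula holds at n3.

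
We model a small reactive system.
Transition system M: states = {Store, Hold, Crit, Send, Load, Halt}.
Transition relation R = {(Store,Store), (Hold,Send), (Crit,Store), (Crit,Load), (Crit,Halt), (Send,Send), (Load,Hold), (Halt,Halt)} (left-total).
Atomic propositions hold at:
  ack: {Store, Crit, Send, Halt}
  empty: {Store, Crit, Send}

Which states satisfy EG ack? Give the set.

{Store, Crit, Send, Halt}

EG ack: greatest fixpoint, start Z0 = {Store, Crit, Send, Halt}, keep only states in Sat with some successor in Z. Already a fixed point.
Sat(EG ack) = {Store, Crit, Send, Halt}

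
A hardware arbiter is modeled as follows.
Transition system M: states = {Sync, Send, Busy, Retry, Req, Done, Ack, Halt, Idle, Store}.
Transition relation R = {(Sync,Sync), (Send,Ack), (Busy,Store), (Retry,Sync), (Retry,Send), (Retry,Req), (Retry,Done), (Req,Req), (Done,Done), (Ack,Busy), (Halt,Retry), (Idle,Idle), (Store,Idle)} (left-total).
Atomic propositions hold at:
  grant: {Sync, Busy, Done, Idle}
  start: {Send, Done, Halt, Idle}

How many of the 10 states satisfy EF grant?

9

EF grant: least fixpoint, start Z0 = {Sync, Busy, Done, Idle}, add states with some successor in Z. Z1 = {Sync, Busy, Retry, Done, Ack, Idle, Store}; Z2 = {Sync, Send, Busy, Retry, Done, Ack, Halt, Idle, Store}; fixed.
Sat(EF grant) = {Sync, Send, Busy, Retry, Done, Ack, Halt, Idle, Store}
|Sat(EF grant)| = |{Sync, Send, Busy, Retry, Done, Ack, Halt, Idle, Store}| = 9.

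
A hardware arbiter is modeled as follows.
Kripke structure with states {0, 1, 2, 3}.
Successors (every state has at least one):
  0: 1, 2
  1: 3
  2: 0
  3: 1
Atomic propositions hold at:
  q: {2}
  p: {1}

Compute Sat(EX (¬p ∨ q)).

{0, 1, 2}

Sat(¬p) = {0, 2, 3}
Sat(¬p ∨ q) = {0, 2, 3}
Sat(EX (¬p ∨ q)) = {s : some successor in {0, 2, 3}} = {0, 1, 2}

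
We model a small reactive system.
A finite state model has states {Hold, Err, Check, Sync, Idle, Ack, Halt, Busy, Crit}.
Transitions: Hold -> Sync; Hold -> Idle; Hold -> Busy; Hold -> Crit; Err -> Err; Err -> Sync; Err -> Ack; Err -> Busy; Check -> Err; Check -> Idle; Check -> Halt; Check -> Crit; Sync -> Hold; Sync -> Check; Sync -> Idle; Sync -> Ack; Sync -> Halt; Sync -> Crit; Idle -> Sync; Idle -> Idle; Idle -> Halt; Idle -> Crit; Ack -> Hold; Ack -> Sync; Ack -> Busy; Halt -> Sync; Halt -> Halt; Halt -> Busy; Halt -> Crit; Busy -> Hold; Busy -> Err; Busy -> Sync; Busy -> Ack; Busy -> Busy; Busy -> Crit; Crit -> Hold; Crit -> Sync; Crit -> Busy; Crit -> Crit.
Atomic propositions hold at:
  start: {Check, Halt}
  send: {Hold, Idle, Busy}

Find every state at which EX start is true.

{Check, Sync, Idle, Halt}

Sat(EX start) = {s : some successor in {Check, Halt}} = {Check, Sync, Idle, Halt}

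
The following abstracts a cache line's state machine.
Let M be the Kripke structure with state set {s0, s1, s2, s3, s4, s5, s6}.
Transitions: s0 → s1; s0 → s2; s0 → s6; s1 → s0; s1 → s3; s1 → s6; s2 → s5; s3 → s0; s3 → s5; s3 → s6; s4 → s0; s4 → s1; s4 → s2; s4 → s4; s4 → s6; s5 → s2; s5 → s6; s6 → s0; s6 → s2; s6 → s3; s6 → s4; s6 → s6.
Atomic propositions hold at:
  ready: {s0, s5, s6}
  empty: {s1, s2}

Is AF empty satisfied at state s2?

AF empty: least fixpoint, start Z0 = {s1, s2}, add states with every successor in Z. Already a fixed point.
Sat(AF empty) = {s1, s2}
s2 ∈ Sat(AF empty) = {s1, s2}, so the formula holds at s2.

Yes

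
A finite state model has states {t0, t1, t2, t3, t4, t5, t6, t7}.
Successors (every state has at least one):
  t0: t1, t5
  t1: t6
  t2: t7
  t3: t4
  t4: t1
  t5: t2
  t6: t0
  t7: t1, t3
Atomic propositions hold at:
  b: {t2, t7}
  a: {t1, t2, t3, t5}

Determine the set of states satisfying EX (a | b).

Sat(a | b) = {t1, t2, t3, t5, t7}
Sat(EX (a | b)) = {s : some successor in {t1, t2, t3, t5, t7}} = {t0, t2, t4, t5, t7}

{t0, t2, t4, t5, t7}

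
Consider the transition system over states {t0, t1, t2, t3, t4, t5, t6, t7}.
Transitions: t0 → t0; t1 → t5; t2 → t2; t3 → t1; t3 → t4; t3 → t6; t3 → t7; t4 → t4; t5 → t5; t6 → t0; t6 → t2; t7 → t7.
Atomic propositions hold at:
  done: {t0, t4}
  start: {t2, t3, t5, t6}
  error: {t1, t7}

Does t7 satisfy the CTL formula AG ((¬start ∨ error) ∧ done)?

No

Sat(¬start) = {t0, t1, t4, t7}
Sat(¬start ∨ error) = {t0, t1, t4, t7}
Sat((¬start ∨ error) ∧ done) = {t0, t4}
AG ((¬start ∨ error) ∧ done): greatest fixpoint, start Z0 = {t0, t4}, keep only states in Sat with every successor in Z. Already a fixed point.
Sat(AG ((¬start ∨ error) ∧ done)) = {t0, t4}
t7 ∉ Sat(AG ((¬start ∨ error) ∧ done)) = {t0, t4}, so the formula does not hold at t7.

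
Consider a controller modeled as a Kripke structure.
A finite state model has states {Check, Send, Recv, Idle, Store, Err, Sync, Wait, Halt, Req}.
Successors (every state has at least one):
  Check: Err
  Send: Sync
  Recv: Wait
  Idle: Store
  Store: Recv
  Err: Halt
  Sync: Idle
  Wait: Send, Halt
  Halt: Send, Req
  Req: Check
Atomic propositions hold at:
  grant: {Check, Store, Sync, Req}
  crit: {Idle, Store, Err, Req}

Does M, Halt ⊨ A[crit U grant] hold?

A[crit U grant]: least fixpoint, start Z0 = Sat(grant) = {Check, Store, Sync, Req}, add states in Sat(crit) with every successor in Z. Z1 = {Check, Idle, Store, Sync, Req}; fixed.
Sat(A[crit U grant]) = {Check, Idle, Store, Sync, Req}
Halt ∉ Sat(A[crit U grant]) = {Check, Idle, Store, Sync, Req}, so the formula does not hold at Halt.

No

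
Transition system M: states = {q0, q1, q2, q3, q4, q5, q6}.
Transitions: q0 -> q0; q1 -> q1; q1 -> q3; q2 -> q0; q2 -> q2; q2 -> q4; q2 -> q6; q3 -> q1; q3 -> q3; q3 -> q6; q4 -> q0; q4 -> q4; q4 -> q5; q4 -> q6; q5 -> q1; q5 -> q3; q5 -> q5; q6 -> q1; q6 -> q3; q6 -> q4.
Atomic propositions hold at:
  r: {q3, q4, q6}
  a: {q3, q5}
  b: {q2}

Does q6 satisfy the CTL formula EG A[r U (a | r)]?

Yes

Sat(a | r) = {q3, q4, q5, q6}
A[r U (a | r)]: least fixpoint, start Z0 = Sat((a | r)) = {q3, q4, q5, q6}, add states in Sat(r) with every successor in Z. Already a fixed point.
Sat(A[r U (a | r)]) = {q3, q4, q5, q6}
EG A[r U (a | r)]: greatest fixpoint, start Z0 = {q3, q4, q5, q6}, keep only states in Sat with some successor in Z. Already a fixed point.
Sat(EG A[r U (a | r)]) = {q3, q4, q5, q6}
q6 ∈ Sat(EG A[r U (a | r)]) = {q3, q4, q5, q6}, so the formula holds at q6.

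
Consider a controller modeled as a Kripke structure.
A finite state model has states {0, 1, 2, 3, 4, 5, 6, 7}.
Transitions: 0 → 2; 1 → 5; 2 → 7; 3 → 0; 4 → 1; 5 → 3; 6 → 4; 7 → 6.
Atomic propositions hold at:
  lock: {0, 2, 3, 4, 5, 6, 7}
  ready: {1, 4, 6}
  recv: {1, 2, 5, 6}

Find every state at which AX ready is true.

Sat(AX ready) = {s : every successor in {1, 4, 6}} = {4, 6, 7}

{4, 6, 7}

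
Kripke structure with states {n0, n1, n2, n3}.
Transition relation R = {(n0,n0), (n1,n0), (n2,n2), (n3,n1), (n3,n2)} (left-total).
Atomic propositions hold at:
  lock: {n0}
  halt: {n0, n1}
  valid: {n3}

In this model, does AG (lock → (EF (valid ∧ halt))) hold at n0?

No

Sat(valid ∧ halt) = ∅
EF (valid ∧ halt): least fixpoint, start Z0 = ∅, add states with some successor in Z. Already a fixed point.
Sat(EF (valid ∧ halt)) = ∅
Sat(lock → (EF (valid ∧ halt))) = {n1, n2, n3}
AG (lock → (EF (valid ∧ halt))): greatest fixpoint, start Z0 = {n1, n2, n3}, keep only states in Sat with every successor in Z. Z1 = {n2, n3}; Z2 = {n2}; fixed.
Sat(AG (lock → (EF (valid ∧ halt)))) = {n2}
n0 ∉ Sat(AG (lock → (EF (valid ∧ halt)))) = {n2}, so the formula does not hold at n0.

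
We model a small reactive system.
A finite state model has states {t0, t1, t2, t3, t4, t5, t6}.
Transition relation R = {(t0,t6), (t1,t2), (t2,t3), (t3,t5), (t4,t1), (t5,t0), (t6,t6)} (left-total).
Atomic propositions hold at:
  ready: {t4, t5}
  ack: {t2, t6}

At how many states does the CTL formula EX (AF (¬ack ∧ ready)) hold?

Sat(¬ack) = {t0, t1, t3, t4, t5}
Sat(¬ack ∧ ready) = {t4, t5}
AF (¬ack ∧ ready): least fixpoint, start Z0 = {t4, t5}, add states with every successor in Z. Z1 = {t3, t4, t5}; Z2 = {t2, t3, t4, t5}; Z3 = {t1, t2, t3, t4, t5}; fixed.
Sat(AF (¬ack ∧ ready)) = {t1, t2, t3, t4, t5}
Sat(EX (AF (¬ack ∧ ready))) = {s : some successor in {t1, t2, t3, t4, t5}} = {t1, t2, t3, t4}
|Sat(EX (AF (¬ack ∧ ready)))| = |{t1, t2, t3, t4}| = 4.

4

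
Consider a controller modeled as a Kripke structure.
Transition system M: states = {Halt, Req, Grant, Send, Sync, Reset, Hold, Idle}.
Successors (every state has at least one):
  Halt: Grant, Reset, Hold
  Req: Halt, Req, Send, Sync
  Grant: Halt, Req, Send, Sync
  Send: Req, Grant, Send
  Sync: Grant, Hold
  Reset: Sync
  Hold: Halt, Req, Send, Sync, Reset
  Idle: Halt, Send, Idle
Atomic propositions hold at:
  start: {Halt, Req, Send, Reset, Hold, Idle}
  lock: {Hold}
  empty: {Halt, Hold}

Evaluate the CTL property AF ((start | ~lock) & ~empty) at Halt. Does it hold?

No

Sat(~lock) = {Halt, Req, Grant, Send, Sync, Reset, Idle}
Sat(start | ~lock) = {Halt, Req, Grant, Send, Sync, Reset, Hold, Idle}
Sat(~empty) = {Req, Grant, Send, Sync, Reset, Idle}
Sat((start | ~lock) & ~empty) = {Req, Grant, Send, Sync, Reset, Idle}
AF ((start | ~lock) & ~empty): least fixpoint, start Z0 = {Req, Grant, Send, Sync, Reset, Idle}, add states with every successor in Z. Already a fixed point.
Sat(AF ((start | ~lock) & ~empty)) = {Req, Grant, Send, Sync, Reset, Idle}
Halt ∉ Sat(AF ((start | ~lock) & ~empty)) = {Req, Grant, Send, Sync, Reset, Idle}, so the formula does not hold at Halt.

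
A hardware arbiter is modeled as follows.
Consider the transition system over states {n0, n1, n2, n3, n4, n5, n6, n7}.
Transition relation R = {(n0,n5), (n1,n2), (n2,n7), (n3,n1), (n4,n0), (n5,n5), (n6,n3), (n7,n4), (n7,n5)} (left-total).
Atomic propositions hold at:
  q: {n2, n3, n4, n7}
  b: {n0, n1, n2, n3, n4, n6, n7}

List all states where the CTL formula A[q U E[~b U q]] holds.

Sat(~b) = {n5}
E[~b U q]: least fixpoint, start Z0 = Sat(q) = {n2, n3, n4, n7}, add states in Sat(~b) with some successor in Z. Already a fixed point.
Sat(E[~b U q]) = {n2, n3, n4, n7}
A[q U E[~b U q]]: least fixpoint, start Z0 = Sat(E[~b U q]) = {n2, n3, n4, n7}, add states in Sat(q) with every successor in Z. Already a fixed point.
Sat(A[q U E[~b U q]]) = {n2, n3, n4, n7}

{n2, n3, n4, n7}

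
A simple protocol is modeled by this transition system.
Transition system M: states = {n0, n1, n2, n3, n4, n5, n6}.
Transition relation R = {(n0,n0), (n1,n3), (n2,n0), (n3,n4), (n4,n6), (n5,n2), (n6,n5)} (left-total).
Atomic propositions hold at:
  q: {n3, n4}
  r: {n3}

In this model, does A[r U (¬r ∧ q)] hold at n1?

No

Sat(¬r) = {n0, n1, n2, n4, n5, n6}
Sat(¬r ∧ q) = {n4}
A[r U (¬r ∧ q)]: least fixpoint, start Z0 = Sat((¬r ∧ q)) = {n4}, add states in Sat(r) with every successor in Z. Z1 = {n3, n4}; fixed.
Sat(A[r U (¬r ∧ q)]) = {n3, n4}
n1 ∉ Sat(A[r U (¬r ∧ q)]) = {n3, n4}, so the formula does not hold at n1.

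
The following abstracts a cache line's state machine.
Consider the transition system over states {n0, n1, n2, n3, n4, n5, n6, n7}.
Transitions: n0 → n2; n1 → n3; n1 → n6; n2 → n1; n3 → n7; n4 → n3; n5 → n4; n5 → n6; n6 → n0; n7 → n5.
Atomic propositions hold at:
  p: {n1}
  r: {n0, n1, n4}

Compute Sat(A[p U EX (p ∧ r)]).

{n2}

Sat(p ∧ r) = {n1}
Sat(EX (p ∧ r)) = {s : some successor in {n1}} = {n2}
A[p U EX (p ∧ r)]: least fixpoint, start Z0 = Sat(EX (p ∧ r)) = {n2}, add states in Sat(p) with every successor in Z. Already a fixed point.
Sat(A[p U EX (p ∧ r)]) = {n2}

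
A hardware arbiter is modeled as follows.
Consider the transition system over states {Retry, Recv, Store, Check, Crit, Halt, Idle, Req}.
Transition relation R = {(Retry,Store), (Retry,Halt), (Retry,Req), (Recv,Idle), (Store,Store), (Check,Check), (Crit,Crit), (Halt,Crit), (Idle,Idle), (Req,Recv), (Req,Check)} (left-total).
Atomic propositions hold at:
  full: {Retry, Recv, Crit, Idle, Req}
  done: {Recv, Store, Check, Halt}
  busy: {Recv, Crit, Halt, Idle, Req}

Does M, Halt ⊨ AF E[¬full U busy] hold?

Yes

Sat(¬full) = {Store, Check, Halt}
E[¬full U busy]: least fixpoint, start Z0 = Sat(busy) = {Recv, Crit, Halt, Idle, Req}, add states in Sat(¬full) with some successor in Z. Already a fixed point.
Sat(E[¬full U busy]) = {Recv, Crit, Halt, Idle, Req}
AF E[¬full U busy]: least fixpoint, start Z0 = {Recv, Crit, Halt, Idle, Req}, add states with every successor in Z. Already a fixed point.
Sat(AF E[¬full U busy]) = {Recv, Crit, Halt, Idle, Req}
Halt ∈ Sat(AF E[¬full U busy]) = {Recv, Crit, Halt, Idle, Req}, so the formula holds at Halt.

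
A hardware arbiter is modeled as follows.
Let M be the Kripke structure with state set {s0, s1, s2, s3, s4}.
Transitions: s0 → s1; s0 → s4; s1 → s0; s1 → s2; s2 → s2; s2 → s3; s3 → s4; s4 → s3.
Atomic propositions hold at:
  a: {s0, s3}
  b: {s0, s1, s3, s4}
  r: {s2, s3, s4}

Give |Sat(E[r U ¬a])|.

4

Sat(¬a) = {s1, s2, s4}
E[r U ¬a]: least fixpoint, start Z0 = Sat(¬a) = {s1, s2, s4}, add states in Sat(r) with some successor in Z. Z1 = {s1, s2, s3, s4}; fixed.
Sat(E[r U ¬a]) = {s1, s2, s3, s4}
|Sat(E[r U ¬a])| = |{s1, s2, s3, s4}| = 4.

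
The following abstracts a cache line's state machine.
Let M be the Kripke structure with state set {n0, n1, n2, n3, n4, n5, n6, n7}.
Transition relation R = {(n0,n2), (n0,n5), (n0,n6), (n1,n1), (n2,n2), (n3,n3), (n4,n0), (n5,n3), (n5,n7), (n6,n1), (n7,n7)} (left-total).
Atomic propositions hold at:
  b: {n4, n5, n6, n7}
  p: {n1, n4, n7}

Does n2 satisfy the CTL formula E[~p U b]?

Sat(~p) = {n0, n2, n3, n5, n6}
E[~p U b]: least fixpoint, start Z0 = Sat(b) = {n4, n5, n6, n7}, add states in Sat(~p) with some successor in Z. Z1 = {n0, n4, n5, n6, n7}; fixed.
Sat(E[~p U b]) = {n0, n4, n5, n6, n7}
n2 ∉ Sat(E[~p U b]) = {n0, n4, n5, n6, n7}, so the formula does not hold at n2.

No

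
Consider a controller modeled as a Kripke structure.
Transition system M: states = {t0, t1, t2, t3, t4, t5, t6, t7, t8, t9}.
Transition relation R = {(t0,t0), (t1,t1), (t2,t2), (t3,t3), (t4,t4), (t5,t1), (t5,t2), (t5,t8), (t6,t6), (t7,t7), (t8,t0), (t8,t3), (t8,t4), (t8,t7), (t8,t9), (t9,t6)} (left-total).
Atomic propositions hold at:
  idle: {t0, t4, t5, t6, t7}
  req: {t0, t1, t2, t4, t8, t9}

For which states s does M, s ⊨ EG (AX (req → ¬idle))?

{t1, t2, t3, t5, t6, t7, t9}

Sat(¬idle) = {t1, t2, t3, t8, t9}
Sat(req → ¬idle) = {t1, t2, t3, t5, t6, t7, t8, t9}
Sat(AX (req → ¬idle)) = {s : every successor in {t1, t2, t3, t5, t6, t7, t8, t9}} = {t1, t2, t3, t5, t6, t7, t9}
EG (AX (req → ¬idle)): greatest fixpoint, start Z0 = {t1, t2, t3, t5, t6, t7, t9}, keep only states in Sat with some successor in Z. Already a fixed point.
Sat(EG (AX (req → ¬idle))) = {t1, t2, t3, t5, t6, t7, t9}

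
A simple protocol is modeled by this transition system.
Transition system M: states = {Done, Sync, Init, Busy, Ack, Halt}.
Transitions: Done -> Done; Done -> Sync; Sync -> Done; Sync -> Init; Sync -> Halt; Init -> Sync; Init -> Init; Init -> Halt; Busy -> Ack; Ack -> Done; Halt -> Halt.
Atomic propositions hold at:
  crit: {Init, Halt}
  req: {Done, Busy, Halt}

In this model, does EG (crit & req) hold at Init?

Sat(crit & req) = {Halt}
EG (crit & req): greatest fixpoint, start Z0 = {Halt}, keep only states in Sat with some successor in Z. Already a fixed point.
Sat(EG (crit & req)) = {Halt}
Init ∉ Sat(EG (crit & req)) = {Halt}, so the formula does not hold at Init.

No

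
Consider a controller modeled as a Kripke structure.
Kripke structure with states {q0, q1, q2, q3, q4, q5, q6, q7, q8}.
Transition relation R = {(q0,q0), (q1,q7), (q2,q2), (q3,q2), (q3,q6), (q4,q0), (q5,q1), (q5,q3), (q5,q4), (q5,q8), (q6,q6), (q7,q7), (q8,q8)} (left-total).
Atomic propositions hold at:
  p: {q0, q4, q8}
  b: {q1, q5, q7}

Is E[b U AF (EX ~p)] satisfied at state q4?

Sat(~p) = {q1, q2, q3, q5, q6, q7}
Sat(EX ~p) = {s : some successor in {q1, q2, q3, q5, q6, q7}} = {q1, q2, q3, q5, q6, q7}
AF (EX ~p): least fixpoint, start Z0 = {q1, q2, q3, q5, q6, q7}, add states with every successor in Z. Already a fixed point.
Sat(AF (EX ~p)) = {q1, q2, q3, q5, q6, q7}
E[b U AF (EX ~p)]: least fixpoint, start Z0 = Sat(AF (EX ~p)) = {q1, q2, q3, q5, q6, q7}, add states in Sat(b) with some successor in Z. Already a fixed point.
Sat(E[b U AF (EX ~p)]) = {q1, q2, q3, q5, q6, q7}
q4 ∉ Sat(E[b U AF (EX ~p)]) = {q1, q2, q3, q5, q6, q7}, so the formula does not hold at q4.

No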